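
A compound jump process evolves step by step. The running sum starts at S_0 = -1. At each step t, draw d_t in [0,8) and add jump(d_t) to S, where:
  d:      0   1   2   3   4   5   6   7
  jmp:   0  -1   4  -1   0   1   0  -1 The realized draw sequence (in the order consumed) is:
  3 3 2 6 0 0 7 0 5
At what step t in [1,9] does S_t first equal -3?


t=0: S=-1, d=3, jump=-1, S_1=-2
t=1: S=-2, d=3, jump=-1, S_2=-3
t=2: S=-3, d=2, jump=4, S_3=1
t=3: S=1, d=6, jump=0, S_4=1
t=4: S=1, d=0, jump=0, S_5=1
t=5: S=1, d=0, jump=0, S_6=1
t=6: S=1, d=7, jump=-1, S_7=0
t=7: S=0, d=0, jump=0, S_8=0
t=8: S=0, d=5, jump=1, S_9=1

2


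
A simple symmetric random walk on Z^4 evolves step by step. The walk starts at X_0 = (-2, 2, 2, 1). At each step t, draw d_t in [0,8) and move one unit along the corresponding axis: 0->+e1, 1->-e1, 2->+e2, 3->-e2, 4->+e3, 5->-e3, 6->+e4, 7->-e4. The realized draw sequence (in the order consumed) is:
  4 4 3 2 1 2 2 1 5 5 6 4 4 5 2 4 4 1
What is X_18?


t=0: X=(-2, 2, 2, 1), d=4 → +e3, X_1=(-2, 2, 3, 1)
t=1: X=(-2, 2, 3, 1), d=4 → +e3, X_2=(-2, 2, 4, 1)
t=2: X=(-2, 2, 4, 1), d=3 → -e2, X_3=(-2, 1, 4, 1)
t=3: X=(-2, 1, 4, 1), d=2 → +e2, X_4=(-2, 2, 4, 1)
t=4: X=(-2, 2, 4, 1), d=1 → -e1, X_5=(-3, 2, 4, 1)
t=5: X=(-3, 2, 4, 1), d=2 → +e2, X_6=(-3, 3, 4, 1)
t=6: X=(-3, 3, 4, 1), d=2 → +e2, X_7=(-3, 4, 4, 1)
t=7: X=(-3, 4, 4, 1), d=1 → -e1, X_8=(-4, 4, 4, 1)
t=8: X=(-4, 4, 4, 1), d=5 → -e3, X_9=(-4, 4, 3, 1)
t=9: X=(-4, 4, 3, 1), d=5 → -e3, X_10=(-4, 4, 2, 1)
t=10: X=(-4, 4, 2, 1), d=6 → +e4, X_11=(-4, 4, 2, 2)
t=11: X=(-4, 4, 2, 2), d=4 → +e3, X_12=(-4, 4, 3, 2)
t=12: X=(-4, 4, 3, 2), d=4 → +e3, X_13=(-4, 4, 4, 2)
t=13: X=(-4, 4, 4, 2), d=5 → -e3, X_14=(-4, 4, 3, 2)
t=14: X=(-4, 4, 3, 2), d=2 → +e2, X_15=(-4, 5, 3, 2)
t=15: X=(-4, 5, 3, 2), d=4 → +e3, X_16=(-4, 5, 4, 2)
t=16: X=(-4, 5, 4, 2), d=4 → +e3, X_17=(-4, 5, 5, 2)
t=17: X=(-4, 5, 5, 2), d=1 → -e1, X_18=(-5, 5, 5, 2)

(-5, 5, 5, 2)


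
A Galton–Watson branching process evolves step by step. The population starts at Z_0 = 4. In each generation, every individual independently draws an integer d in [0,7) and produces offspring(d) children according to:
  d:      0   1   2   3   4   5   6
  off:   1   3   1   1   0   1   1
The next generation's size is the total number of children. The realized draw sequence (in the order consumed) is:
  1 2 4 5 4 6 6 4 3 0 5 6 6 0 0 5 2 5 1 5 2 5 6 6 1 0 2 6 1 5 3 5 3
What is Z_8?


9

gen 0: Z_0=4, draws=[1, 2, 4, 5], offspring=[3, 1, 0, 1], Z_1=5
gen 1: Z_1=5, draws=[4, 6, 6, 4, 3], offspring=[0, 1, 1, 0, 1], Z_2=3
gen 2: Z_2=3, draws=[0, 5, 6], offspring=[1, 1, 1], Z_3=3
gen 3: Z_3=3, draws=[6, 0, 0], offspring=[1, 1, 1], Z_4=3
gen 4: Z_4=3, draws=[5, 2, 5], offspring=[1, 1, 1], Z_5=3
gen 5: Z_5=3, draws=[1, 5, 2], offspring=[3, 1, 1], Z_6=5
gen 6: Z_6=5, draws=[5, 6, 6, 1, 0], offspring=[1, 1, 1, 3, 1], Z_7=7
gen 7: Z_7=7, draws=[2, 6, 1, 5, 3, 5, 3], offspring=[1, 1, 3, 1, 1, 1, 1], Z_8=9


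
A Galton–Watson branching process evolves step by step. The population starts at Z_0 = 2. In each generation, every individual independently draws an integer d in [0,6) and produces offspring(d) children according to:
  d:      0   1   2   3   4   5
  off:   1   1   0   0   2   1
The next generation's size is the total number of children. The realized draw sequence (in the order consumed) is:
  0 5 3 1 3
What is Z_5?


gen 0: Z_0=2, draws=[0, 5], offspring=[1, 1], Z_1=2
gen 1: Z_1=2, draws=[3, 1], offspring=[0, 1], Z_2=1
gen 2: Z_2=1, draws=[3], offspring=[0], Z_3=0
gen 3: Z_3=0, draws=[], offspring=[], Z_4=0
gen 4: Z_4=0, draws=[], offspring=[], Z_5=0

0


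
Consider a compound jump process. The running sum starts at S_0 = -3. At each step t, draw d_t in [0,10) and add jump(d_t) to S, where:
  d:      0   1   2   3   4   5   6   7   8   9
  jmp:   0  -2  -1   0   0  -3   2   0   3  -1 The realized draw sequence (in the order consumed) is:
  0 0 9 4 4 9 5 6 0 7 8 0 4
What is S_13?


-3

t=0: S=-3, d=0, jump=0, S_1=-3
t=1: S=-3, d=0, jump=0, S_2=-3
t=2: S=-3, d=9, jump=-1, S_3=-4
t=3: S=-4, d=4, jump=0, S_4=-4
t=4: S=-4, d=4, jump=0, S_5=-4
t=5: S=-4, d=9, jump=-1, S_6=-5
t=6: S=-5, d=5, jump=-3, S_7=-8
t=7: S=-8, d=6, jump=2, S_8=-6
t=8: S=-6, d=0, jump=0, S_9=-6
t=9: S=-6, d=7, jump=0, S_10=-6
t=10: S=-6, d=8, jump=3, S_11=-3
t=11: S=-3, d=0, jump=0, S_12=-3
t=12: S=-3, d=4, jump=0, S_13=-3


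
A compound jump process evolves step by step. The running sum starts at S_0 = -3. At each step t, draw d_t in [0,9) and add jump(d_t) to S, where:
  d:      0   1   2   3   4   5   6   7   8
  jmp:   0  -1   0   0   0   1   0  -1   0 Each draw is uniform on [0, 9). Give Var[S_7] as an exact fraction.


182/81

Outcome values over d=0..8: [0, -1, 0, 0, 0, 1, 0, -1, 0]
Σy = -1, Σy² = 3, M = 9
μ = -1/9 = -1/9,  σ² = 3/9 − (-1/9)² = 26/81
Independent increments: Var[S_7] = 7·σ² = 7·(26/81) = 182/81


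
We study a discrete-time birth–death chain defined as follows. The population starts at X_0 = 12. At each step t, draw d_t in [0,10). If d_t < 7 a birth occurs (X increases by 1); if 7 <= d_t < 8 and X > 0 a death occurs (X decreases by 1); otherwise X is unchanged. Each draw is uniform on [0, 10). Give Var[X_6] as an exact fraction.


66/25

X can drop by at most 1 per step and X_0 = 12 > T = 6, so X_t >= 12 − t >= 6 > 0 for every t <= 6: the floor at 0 (the 'and X > 0' condition) never binds. Hence X_6 = X_0 + Σ_{t<6} Y_t with i.i.d. increments Y_t = y(d_t) ∈ {+1, −1, 0}.
Outcome values over d=0..9: [1, 1, 1, 1, 1, 1, 1, -1, 0, 0]
Σy = 6, Σy² = 8, M = 10
μ = 6/10 = 3/5,  σ² = 8/10 − (3/5)² = 11/25
Independent increments: Var[X_6] = 6·σ² = 6·(11/25) = 66/25


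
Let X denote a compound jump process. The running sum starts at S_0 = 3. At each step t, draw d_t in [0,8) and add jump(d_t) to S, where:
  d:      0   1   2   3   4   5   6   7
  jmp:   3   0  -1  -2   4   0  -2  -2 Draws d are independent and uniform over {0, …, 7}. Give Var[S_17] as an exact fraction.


Outcome values over d=0..7: [3, 0, -1, -2, 4, 0, -2, -2]
Σy = 0, Σy² = 38, M = 8
μ = 0/8 = 0,  σ² = 38/8 − (0)² = 19/4
Independent increments: Var[S_17] = 17·σ² = 17·(19/4) = 323/4

323/4


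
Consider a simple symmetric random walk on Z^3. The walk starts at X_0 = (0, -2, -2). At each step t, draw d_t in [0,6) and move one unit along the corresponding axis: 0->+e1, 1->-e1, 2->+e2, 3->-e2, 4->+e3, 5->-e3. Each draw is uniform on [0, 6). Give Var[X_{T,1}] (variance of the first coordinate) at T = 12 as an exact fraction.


4

Outcome values over d=0..5: [1, -1, 0, 0, 0, 0]
Σy = 0, Σy² = 2, M = 6
μ = 0/6 = 0,  σ² = 2/6 − (0)² = 1/3
Independent increments: Var[X_12] = 12·σ² = 12·(1/3) = 4


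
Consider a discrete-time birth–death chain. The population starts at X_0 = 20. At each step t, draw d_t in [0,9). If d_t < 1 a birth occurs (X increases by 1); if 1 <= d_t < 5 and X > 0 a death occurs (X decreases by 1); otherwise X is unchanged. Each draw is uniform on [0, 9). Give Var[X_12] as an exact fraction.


16/3

X can drop by at most 1 per step and X_0 = 20 > T = 12, so X_t >= 20 − t >= 8 > 0 for every t <= 12: the floor at 0 (the 'and X > 0' condition) never binds. Hence X_12 = X_0 + Σ_{t<12} Y_t with i.i.d. increments Y_t = y(d_t) ∈ {+1, −1, 0}.
Outcome values over d=0..8: [1, -1, -1, -1, -1, 0, 0, 0, 0]
Σy = -3, Σy² = 5, M = 9
μ = -3/9 = -1/3,  σ² = 5/9 − (-1/3)² = 4/9
Independent increments: Var[X_12] = 12·σ² = 12·(4/9) = 16/3


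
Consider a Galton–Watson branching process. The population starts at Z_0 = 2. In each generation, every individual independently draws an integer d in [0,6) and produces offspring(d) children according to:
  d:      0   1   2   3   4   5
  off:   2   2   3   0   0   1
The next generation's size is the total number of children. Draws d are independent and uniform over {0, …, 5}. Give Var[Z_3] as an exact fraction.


Outcome values over d=0..5: [2, 2, 3, 0, 0, 1]
Σy = 8, Σy² = 18, M = 6
μ = 8/6 = 4/3,  σ² = 18/6 − (4/3)² = 11/9
V_0 = 0, E_0 = 2
V_1 = 11/9·E_0 + (4/3)²·V_0 = 22/9;  E_1 = 8/3
V_2 = 11/9·E_1 + (4/3)²·V_1 = 616/81;  E_2 = 32/9
V_3 = 11/9·E_2 + (4/3)²·V_2 = 13024/729;  E_3 = 128/27

13024/729


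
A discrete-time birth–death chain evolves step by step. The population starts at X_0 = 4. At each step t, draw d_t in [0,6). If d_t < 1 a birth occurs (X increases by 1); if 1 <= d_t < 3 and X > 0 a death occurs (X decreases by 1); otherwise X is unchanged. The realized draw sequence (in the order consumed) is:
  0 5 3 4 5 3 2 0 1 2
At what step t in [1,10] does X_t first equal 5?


t=0: X=4, d=0 → birth, X_1=5
t=1: X=5, d=5 → hold, X_2=5
t=2: X=5, d=3 → hold, X_3=5
t=3: X=5, d=4 → hold, X_4=5
t=4: X=5, d=5 → hold, X_5=5
t=5: X=5, d=3 → hold, X_6=5
t=6: X=5, d=2 → death, X_7=4
t=7: X=4, d=0 → birth, X_8=5
t=8: X=5, d=1 → death, X_9=4
t=9: X=4, d=2 → death, X_10=3

1


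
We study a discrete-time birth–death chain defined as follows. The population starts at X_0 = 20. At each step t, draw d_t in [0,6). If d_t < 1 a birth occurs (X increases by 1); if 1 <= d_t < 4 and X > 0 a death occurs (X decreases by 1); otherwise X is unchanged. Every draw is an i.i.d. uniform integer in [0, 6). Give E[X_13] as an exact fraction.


47/3

X can drop by at most 1 per step and X_0 = 20 > T = 13, so X_t >= 20 − t >= 7 > 0 for every t <= 13: the floor at 0 (the 'and X > 0' condition) never binds. Hence X_13 = X_0 + Σ_{t<13} Y_t with i.i.d. increments Y_t = y(d_t) ∈ {+1, −1, 0}.
Outcome values over d=0..5: [1, -1, -1, -1, 0, 0]
Σy = -2, Σy² = 4, M = 6
μ = -2/6 = -1/3,  σ² = 4/6 − (-1/3)² = 5/9
E[X_13] = 20 + 13·(-1/3) = 47/3


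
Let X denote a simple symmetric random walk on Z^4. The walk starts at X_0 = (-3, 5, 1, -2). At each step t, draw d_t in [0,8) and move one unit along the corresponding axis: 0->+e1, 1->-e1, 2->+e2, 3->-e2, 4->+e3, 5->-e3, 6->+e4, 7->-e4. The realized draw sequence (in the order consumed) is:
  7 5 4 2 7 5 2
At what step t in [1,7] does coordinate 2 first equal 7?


7

t=0: X=(-3, 5, 1, -2), d=7 → -e4, X_1=(-3, 5, 1, -3)
t=1: X=(-3, 5, 1, -3), d=5 → -e3, X_2=(-3, 5, 0, -3)
t=2: X=(-3, 5, 0, -3), d=4 → +e3, X_3=(-3, 5, 1, -3)
t=3: X=(-3, 5, 1, -3), d=2 → +e2, X_4=(-3, 6, 1, -3)
t=4: X=(-3, 6, 1, -3), d=7 → -e4, X_5=(-3, 6, 1, -4)
t=5: X=(-3, 6, 1, -4), d=5 → -e3, X_6=(-3, 6, 0, -4)
t=6: X=(-3, 6, 0, -4), d=2 → +e2, X_7=(-3, 7, 0, -4)


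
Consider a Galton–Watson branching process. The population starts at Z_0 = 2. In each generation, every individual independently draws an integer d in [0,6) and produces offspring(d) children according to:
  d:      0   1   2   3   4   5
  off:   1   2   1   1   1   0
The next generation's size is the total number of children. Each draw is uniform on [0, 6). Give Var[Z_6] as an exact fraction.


Outcome values over d=0..5: [1, 2, 1, 1, 1, 0]
Σy = 6, Σy² = 8, M = 6
μ = 6/6 = 1,  σ² = 8/6 − (1)² = 1/3
V_0 = 0, E_0 = 2
V_1 = 1/3·E_0 + (1)²·V_0 = 2/3;  E_1 = 2
V_2 = 1/3·E_1 + (1)²·V_1 = 4/3;  E_2 = 2
V_3 = 1/3·E_2 + (1)²·V_2 = 2;  E_3 = 2
V_4 = 1/3·E_3 + (1)²·V_3 = 8/3;  E_4 = 2
V_5 = 1/3·E_4 + (1)²·V_4 = 10/3;  E_5 = 2
V_6 = 1/3·E_5 + (1)²·V_5 = 4;  E_6 = 2

4


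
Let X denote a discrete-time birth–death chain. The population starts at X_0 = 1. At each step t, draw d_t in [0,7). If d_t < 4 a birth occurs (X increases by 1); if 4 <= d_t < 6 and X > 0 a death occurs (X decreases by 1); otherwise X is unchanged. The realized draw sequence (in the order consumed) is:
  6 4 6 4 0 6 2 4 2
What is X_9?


2

t=0: X=1, d=6 → hold, X_1=1
t=1: X=1, d=4 → death, X_2=0
t=2: X=0, d=6 → hold, X_3=0
t=3: X=0, d=4 → hold, X_4=0
t=4: X=0, d=0 → birth, X_5=1
t=5: X=1, d=6 → hold, X_6=1
t=6: X=1, d=2 → birth, X_7=2
t=7: X=2, d=4 → death, X_8=1
t=8: X=1, d=2 → birth, X_9=2


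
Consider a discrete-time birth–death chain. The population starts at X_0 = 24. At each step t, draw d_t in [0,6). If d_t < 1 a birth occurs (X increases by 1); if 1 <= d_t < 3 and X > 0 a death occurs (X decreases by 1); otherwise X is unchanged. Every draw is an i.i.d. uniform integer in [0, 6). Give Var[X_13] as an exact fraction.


X can drop by at most 1 per step and X_0 = 24 > T = 13, so X_t >= 24 − t >= 11 > 0 for every t <= 13: the floor at 0 (the 'and X > 0' condition) never binds. Hence X_13 = X_0 + Σ_{t<13} Y_t with i.i.d. increments Y_t = y(d_t) ∈ {+1, −1, 0}.
Outcome values over d=0..5: [1, -1, -1, 0, 0, 0]
Σy = -1, Σy² = 3, M = 6
μ = -1/6 = -1/6,  σ² = 3/6 − (-1/6)² = 17/36
Independent increments: Var[X_13] = 13·σ² = 13·(17/36) = 221/36

221/36


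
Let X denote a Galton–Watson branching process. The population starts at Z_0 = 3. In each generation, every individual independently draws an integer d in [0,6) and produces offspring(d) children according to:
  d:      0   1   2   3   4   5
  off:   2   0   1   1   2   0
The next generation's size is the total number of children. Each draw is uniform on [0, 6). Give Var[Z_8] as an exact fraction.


Outcome values over d=0..5: [2, 0, 1, 1, 2, 0]
Σy = 6, Σy² = 10, M = 6
μ = 6/6 = 1,  σ² = 10/6 − (1)² = 2/3
V_0 = 0, E_0 = 3
V_1 = 2/3·E_0 + (1)²·V_0 = 2;  E_1 = 3
V_2 = 2/3·E_1 + (1)²·V_1 = 4;  E_2 = 3
V_3 = 2/3·E_2 + (1)²·V_2 = 6;  E_3 = 3
V_4 = 2/3·E_3 + (1)²·V_3 = 8;  E_4 = 3
V_5 = 2/3·E_4 + (1)²·V_4 = 10;  E_5 = 3
V_6 = 2/3·E_5 + (1)²·V_5 = 12;  E_6 = 3
V_7 = 2/3·E_6 + (1)²·V_6 = 14;  E_7 = 3
V_8 = 2/3·E_7 + (1)²·V_7 = 16;  E_8 = 3

16


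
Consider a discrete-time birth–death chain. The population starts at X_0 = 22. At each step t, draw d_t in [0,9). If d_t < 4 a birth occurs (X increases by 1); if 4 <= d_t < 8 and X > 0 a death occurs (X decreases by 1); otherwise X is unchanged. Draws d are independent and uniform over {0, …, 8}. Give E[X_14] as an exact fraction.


X can drop by at most 1 per step and X_0 = 22 > T = 14, so X_t >= 22 − t >= 8 > 0 for every t <= 14: the floor at 0 (the 'and X > 0' condition) never binds. Hence X_14 = X_0 + Σ_{t<14} Y_t with i.i.d. increments Y_t = y(d_t) ∈ {+1, −1, 0}.
Outcome values over d=0..8: [1, 1, 1, 1, -1, -1, -1, -1, 0]
Σy = 0, Σy² = 8, M = 9
μ = 0/9 = 0,  σ² = 8/9 − (0)² = 8/9
E[X_14] = 22 + 14·(0) = 22

22


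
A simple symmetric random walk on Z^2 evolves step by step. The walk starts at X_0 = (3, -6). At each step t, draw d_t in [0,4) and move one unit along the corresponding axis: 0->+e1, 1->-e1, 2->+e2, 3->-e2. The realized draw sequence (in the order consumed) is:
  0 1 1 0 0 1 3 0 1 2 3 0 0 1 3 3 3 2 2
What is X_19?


(4, -8)

t=0: X=(3, -6), d=0 → +e1, X_1=(4, -6)
t=1: X=(4, -6), d=1 → -e1, X_2=(3, -6)
t=2: X=(3, -6), d=1 → -e1, X_3=(2, -6)
t=3: X=(2, -6), d=0 → +e1, X_4=(3, -6)
t=4: X=(3, -6), d=0 → +e1, X_5=(4, -6)
t=5: X=(4, -6), d=1 → -e1, X_6=(3, -6)
t=6: X=(3, -6), d=3 → -e2, X_7=(3, -7)
t=7: X=(3, -7), d=0 → +e1, X_8=(4, -7)
t=8: X=(4, -7), d=1 → -e1, X_9=(3, -7)
t=9: X=(3, -7), d=2 → +e2, X_10=(3, -6)
t=10: X=(3, -6), d=3 → -e2, X_11=(3, -7)
t=11: X=(3, -7), d=0 → +e1, X_12=(4, -7)
t=12: X=(4, -7), d=0 → +e1, X_13=(5, -7)
t=13: X=(5, -7), d=1 → -e1, X_14=(4, -7)
t=14: X=(4, -7), d=3 → -e2, X_15=(4, -8)
t=15: X=(4, -8), d=3 → -e2, X_16=(4, -9)
t=16: X=(4, -9), d=3 → -e2, X_17=(4, -10)
t=17: X=(4, -10), d=2 → +e2, X_18=(4, -9)
t=18: X=(4, -9), d=2 → +e2, X_19=(4, -8)


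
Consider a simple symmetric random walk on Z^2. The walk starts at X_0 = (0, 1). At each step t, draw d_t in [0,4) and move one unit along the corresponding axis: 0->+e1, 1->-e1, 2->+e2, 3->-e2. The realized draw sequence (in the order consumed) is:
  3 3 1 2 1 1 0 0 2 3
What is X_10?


t=0: X=(0, 1), d=3 → -e2, X_1=(0, 0)
t=1: X=(0, 0), d=3 → -e2, X_2=(0, -1)
t=2: X=(0, -1), d=1 → -e1, X_3=(-1, -1)
t=3: X=(-1, -1), d=2 → +e2, X_4=(-1, 0)
t=4: X=(-1, 0), d=1 → -e1, X_5=(-2, 0)
t=5: X=(-2, 0), d=1 → -e1, X_6=(-3, 0)
t=6: X=(-3, 0), d=0 → +e1, X_7=(-2, 0)
t=7: X=(-2, 0), d=0 → +e1, X_8=(-1, 0)
t=8: X=(-1, 0), d=2 → +e2, X_9=(-1, 1)
t=9: X=(-1, 1), d=3 → -e2, X_10=(-1, 0)

(-1, 0)


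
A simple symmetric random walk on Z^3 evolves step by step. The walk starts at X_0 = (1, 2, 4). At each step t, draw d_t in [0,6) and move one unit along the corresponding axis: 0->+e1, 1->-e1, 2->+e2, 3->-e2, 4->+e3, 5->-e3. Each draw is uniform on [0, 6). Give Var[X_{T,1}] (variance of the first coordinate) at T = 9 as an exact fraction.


Outcome values over d=0..5: [1, -1, 0, 0, 0, 0]
Σy = 0, Σy² = 2, M = 6
μ = 0/6 = 0,  σ² = 2/6 − (0)² = 1/3
Independent increments: Var[X_9] = 9·σ² = 9·(1/3) = 3

3


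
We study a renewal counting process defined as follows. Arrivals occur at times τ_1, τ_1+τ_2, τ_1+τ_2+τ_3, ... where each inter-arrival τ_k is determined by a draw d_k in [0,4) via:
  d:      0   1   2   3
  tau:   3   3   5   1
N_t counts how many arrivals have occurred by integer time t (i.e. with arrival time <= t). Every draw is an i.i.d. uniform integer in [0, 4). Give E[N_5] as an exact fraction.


1461/1024

Inter-arrival values over d=0..3: [3, 3, 5, 1]
Each d has probability 1/4, so the pmf of τ is: f(1) = 1/4, f(3) = 1/2, f(5) = 1/4
Renewal equation for m(n) = E[N_n]: condition on τ_1 = k (if k <= n, one arrival plus a fresh copy on the remaining n−k steps): m(n) = F(n) + Σ_{k<=n} f(k)·m(n−k), where F(n) = P(τ <= n) and m(0) = 0
m(1) = F(1) = 1/4
m(2) = F(2) + f(1)·m(1) = 1/4 + 1/4·1/4 = 5/16
m(3) = F(3) + f(1)·m(2) = 3/4 + 1/4·5/16 = 53/64
m(4) = F(4) + f(1)·m(3) + f(3)·m(1) = 3/4 + 1/4·53/64 + 1/2·1/4 = 277/256
m(5) = F(5) + f(1)·m(4) + f(3)·m(2) = 1 + 1/4·277/256 + 1/2·5/16 = 1461/1024
E[N_5] = m(5) = 1461/1024


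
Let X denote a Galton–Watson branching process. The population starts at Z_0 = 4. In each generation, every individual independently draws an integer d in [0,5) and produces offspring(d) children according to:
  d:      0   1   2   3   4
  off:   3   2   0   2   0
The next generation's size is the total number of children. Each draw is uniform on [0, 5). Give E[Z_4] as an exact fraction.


9604/625

Outcome values over d=0..4: [3, 2, 0, 2, 0]
Σy = 7, Σy² = 17, M = 5
μ = 7/5 = 7/5,  σ² = 17/5 − (7/5)² = 36/25
E[Z_0] = 4
E[Z_1] = 7/5·E[Z_0] = 28/5
E[Z_2] = 7/5·E[Z_1] = 196/25
E[Z_3] = 7/5·E[Z_2] = 1372/125
E[Z_4] = 7/5·E[Z_3] = 9604/625


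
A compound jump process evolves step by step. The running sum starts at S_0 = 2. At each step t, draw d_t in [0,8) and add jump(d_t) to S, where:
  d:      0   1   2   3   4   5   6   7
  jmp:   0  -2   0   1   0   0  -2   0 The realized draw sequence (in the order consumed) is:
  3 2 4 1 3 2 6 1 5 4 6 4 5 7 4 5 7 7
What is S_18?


-4

t=0: S=2, d=3, jump=1, S_1=3
t=1: S=3, d=2, jump=0, S_2=3
t=2: S=3, d=4, jump=0, S_3=3
t=3: S=3, d=1, jump=-2, S_4=1
t=4: S=1, d=3, jump=1, S_5=2
t=5: S=2, d=2, jump=0, S_6=2
t=6: S=2, d=6, jump=-2, S_7=0
t=7: S=0, d=1, jump=-2, S_8=-2
t=8: S=-2, d=5, jump=0, S_9=-2
t=9: S=-2, d=4, jump=0, S_10=-2
t=10: S=-2, d=6, jump=-2, S_11=-4
t=11: S=-4, d=4, jump=0, S_12=-4
t=12: S=-4, d=5, jump=0, S_13=-4
t=13: S=-4, d=7, jump=0, S_14=-4
t=14: S=-4, d=4, jump=0, S_15=-4
t=15: S=-4, d=5, jump=0, S_16=-4
t=16: S=-4, d=7, jump=0, S_17=-4
t=17: S=-4, d=7, jump=0, S_18=-4


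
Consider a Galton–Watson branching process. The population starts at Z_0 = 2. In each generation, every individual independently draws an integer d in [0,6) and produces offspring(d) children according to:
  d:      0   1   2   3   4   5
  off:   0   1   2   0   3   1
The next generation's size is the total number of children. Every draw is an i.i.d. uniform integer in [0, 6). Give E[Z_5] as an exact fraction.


Outcome values over d=0..5: [0, 1, 2, 0, 3, 1]
Σy = 7, Σy² = 15, M = 6
μ = 7/6 = 7/6,  σ² = 15/6 − (7/6)² = 41/36
E[Z_0] = 2
E[Z_1] = 7/6·E[Z_0] = 7/3
E[Z_2] = 7/6·E[Z_1] = 49/18
E[Z_3] = 7/6·E[Z_2] = 343/108
E[Z_4] = 7/6·E[Z_3] = 2401/648
E[Z_5] = 7/6·E[Z_4] = 16807/3888

16807/3888


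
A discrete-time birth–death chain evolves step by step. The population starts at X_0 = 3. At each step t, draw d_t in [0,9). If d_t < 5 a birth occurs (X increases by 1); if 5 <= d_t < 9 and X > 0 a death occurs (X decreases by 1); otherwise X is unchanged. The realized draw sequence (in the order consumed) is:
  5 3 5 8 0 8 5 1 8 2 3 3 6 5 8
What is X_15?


0

t=0: X=3, d=5 → death, X_1=2
t=1: X=2, d=3 → birth, X_2=3
t=2: X=3, d=5 → death, X_3=2
t=3: X=2, d=8 → death, X_4=1
t=4: X=1, d=0 → birth, X_5=2
t=5: X=2, d=8 → death, X_6=1
t=6: X=1, d=5 → death, X_7=0
t=7: X=0, d=1 → birth, X_8=1
t=8: X=1, d=8 → death, X_9=0
t=9: X=0, d=2 → birth, X_10=1
t=10: X=1, d=3 → birth, X_11=2
t=11: X=2, d=3 → birth, X_12=3
t=12: X=3, d=6 → death, X_13=2
t=13: X=2, d=5 → death, X_14=1
t=14: X=1, d=8 → death, X_15=0


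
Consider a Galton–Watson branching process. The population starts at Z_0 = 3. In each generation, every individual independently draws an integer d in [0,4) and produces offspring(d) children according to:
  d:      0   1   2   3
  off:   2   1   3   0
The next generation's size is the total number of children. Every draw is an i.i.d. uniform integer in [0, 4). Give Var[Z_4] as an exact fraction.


Outcome values over d=0..3: [2, 1, 3, 0]
Σy = 6, Σy² = 14, M = 4
μ = 6/4 = 3/2,  σ² = 14/4 − (3/2)² = 5/4
V_0 = 0, E_0 = 3
V_1 = 5/4·E_0 + (3/2)²·V_0 = 15/4;  E_1 = 9/2
V_2 = 5/4·E_1 + (3/2)²·V_1 = 225/16;  E_2 = 27/4
V_3 = 5/4·E_2 + (3/2)²·V_2 = 2565/64;  E_3 = 81/8
V_4 = 5/4·E_3 + (3/2)²·V_3 = 26325/256;  E_4 = 243/16

26325/256


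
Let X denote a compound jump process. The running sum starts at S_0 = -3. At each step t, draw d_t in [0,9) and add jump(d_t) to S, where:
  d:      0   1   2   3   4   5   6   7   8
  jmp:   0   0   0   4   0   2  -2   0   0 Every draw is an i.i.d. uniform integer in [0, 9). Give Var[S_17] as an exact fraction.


3400/81

Outcome values over d=0..8: [0, 0, 0, 4, 0, 2, -2, 0, 0]
Σy = 4, Σy² = 24, M = 9
μ = 4/9 = 4/9,  σ² = 24/9 − (4/9)² = 200/81
Independent increments: Var[S_17] = 17·σ² = 17·(200/81) = 3400/81


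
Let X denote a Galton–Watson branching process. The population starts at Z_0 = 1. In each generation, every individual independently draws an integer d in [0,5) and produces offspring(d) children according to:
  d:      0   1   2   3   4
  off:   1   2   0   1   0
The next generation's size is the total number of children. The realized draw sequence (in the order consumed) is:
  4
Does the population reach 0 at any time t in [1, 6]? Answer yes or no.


gen 0: Z_0=1, draws=[4], offspring=[0], Z_1=0
gen 1: Z_1=0, draws=[], offspring=[], Z_2=0
gen 2: Z_2=0, draws=[], offspring=[], Z_3=0
gen 3: Z_3=0, draws=[], offspring=[], Z_4=0
gen 4: Z_4=0, draws=[], offspring=[], Z_5=0
gen 5: Z_5=0, draws=[], offspring=[], Z_6=0

yes


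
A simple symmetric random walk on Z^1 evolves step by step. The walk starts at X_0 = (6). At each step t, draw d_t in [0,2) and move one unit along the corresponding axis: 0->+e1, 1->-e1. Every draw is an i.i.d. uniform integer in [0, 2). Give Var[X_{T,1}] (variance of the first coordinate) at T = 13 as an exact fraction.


Outcome values over d=0..1: [1, -1]
Σy = 0, Σy² = 2, M = 2
μ = 0/2 = 0,  σ² = 2/2 − (0)² = 1
Independent increments: Var[X_13] = 13·σ² = 13·(1) = 13

13


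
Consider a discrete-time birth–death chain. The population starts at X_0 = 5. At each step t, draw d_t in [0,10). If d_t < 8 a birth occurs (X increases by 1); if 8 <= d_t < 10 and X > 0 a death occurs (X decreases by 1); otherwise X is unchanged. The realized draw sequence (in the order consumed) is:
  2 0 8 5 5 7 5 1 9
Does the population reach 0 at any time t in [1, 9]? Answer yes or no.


t=0: X=5, d=2 → birth, X_1=6
t=1: X=6, d=0 → birth, X_2=7
t=2: X=7, d=8 → death, X_3=6
t=3: X=6, d=5 → birth, X_4=7
t=4: X=7, d=5 → birth, X_5=8
t=5: X=8, d=7 → birth, X_6=9
t=6: X=9, d=5 → birth, X_7=10
t=7: X=10, d=1 → birth, X_8=11
t=8: X=11, d=9 → death, X_9=10

no


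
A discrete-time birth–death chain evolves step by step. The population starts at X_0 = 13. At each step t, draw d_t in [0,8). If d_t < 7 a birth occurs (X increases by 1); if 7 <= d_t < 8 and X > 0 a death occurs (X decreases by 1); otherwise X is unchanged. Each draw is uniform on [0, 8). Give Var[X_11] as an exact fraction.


X can drop by at most 1 per step and X_0 = 13 > T = 11, so X_t >= 13 − t >= 2 > 0 for every t <= 11: the floor at 0 (the 'and X > 0' condition) never binds. Hence X_11 = X_0 + Σ_{t<11} Y_t with i.i.d. increments Y_t = y(d_t) ∈ {+1, −1, 0}.
Outcome values over d=0..7: [1, 1, 1, 1, 1, 1, 1, -1]
Σy = 6, Σy² = 8, M = 8
μ = 6/8 = 3/4,  σ² = 8/8 − (3/4)² = 7/16
Independent increments: Var[X_11] = 11·σ² = 11·(7/16) = 77/16

77/16


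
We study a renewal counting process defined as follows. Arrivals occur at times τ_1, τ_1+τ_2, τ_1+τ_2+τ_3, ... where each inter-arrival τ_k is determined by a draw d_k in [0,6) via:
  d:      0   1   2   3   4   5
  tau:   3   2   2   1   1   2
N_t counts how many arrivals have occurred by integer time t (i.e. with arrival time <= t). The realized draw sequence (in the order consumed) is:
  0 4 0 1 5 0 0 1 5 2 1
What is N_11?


5

draw d_1=0: τ_1=3, arrival time A_1=3
draw d_2=4: τ_2=1, arrival time A_2=4
draw d_3=0: τ_3=3, arrival time A_3=7
draw d_4=1: τ_4=2, arrival time A_4=9
draw d_5=5: τ_5=2, arrival time A_5=11
draw d_6=0: τ_6=3, arrival time A_6=14
draw d_7=0: τ_7=3, arrival time A_7=17
draw d_8=1: τ_8=2, arrival time A_8=19
draw d_9=5: τ_9=2, arrival time A_9=21
draw d_10=2: τ_10=2, arrival time A_10=23
draw d_11=1: τ_11=2, arrival time A_11=25
N_t over t=0..11: 0:0 1:0 2:0 3:1 4:2 5:2 6:2 7:3 8:3 9:4 10:4 11:5


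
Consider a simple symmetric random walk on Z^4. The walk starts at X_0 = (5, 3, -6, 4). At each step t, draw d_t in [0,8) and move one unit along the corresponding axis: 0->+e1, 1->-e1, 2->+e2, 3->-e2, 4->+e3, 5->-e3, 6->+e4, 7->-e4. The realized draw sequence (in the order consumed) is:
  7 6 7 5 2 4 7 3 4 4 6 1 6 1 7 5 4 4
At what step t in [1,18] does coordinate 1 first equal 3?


14

t=0: X=(5, 3, -6, 4), d=7 → -e4, X_1=(5, 3, -6, 3)
t=1: X=(5, 3, -6, 3), d=6 → +e4, X_2=(5, 3, -6, 4)
t=2: X=(5, 3, -6, 4), d=7 → -e4, X_3=(5, 3, -6, 3)
t=3: X=(5, 3, -6, 3), d=5 → -e3, X_4=(5, 3, -7, 3)
t=4: X=(5, 3, -7, 3), d=2 → +e2, X_5=(5, 4, -7, 3)
t=5: X=(5, 4, -7, 3), d=4 → +e3, X_6=(5, 4, -6, 3)
t=6: X=(5, 4, -6, 3), d=7 → -e4, X_7=(5, 4, -6, 2)
t=7: X=(5, 4, -6, 2), d=3 → -e2, X_8=(5, 3, -6, 2)
t=8: X=(5, 3, -6, 2), d=4 → +e3, X_9=(5, 3, -5, 2)
t=9: X=(5, 3, -5, 2), d=4 → +e3, X_10=(5, 3, -4, 2)
t=10: X=(5, 3, -4, 2), d=6 → +e4, X_11=(5, 3, -4, 3)
t=11: X=(5, 3, -4, 3), d=1 → -e1, X_12=(4, 3, -4, 3)
t=12: X=(4, 3, -4, 3), d=6 → +e4, X_13=(4, 3, -4, 4)
t=13: X=(4, 3, -4, 4), d=1 → -e1, X_14=(3, 3, -4, 4)
t=14: X=(3, 3, -4, 4), d=7 → -e4, X_15=(3, 3, -4, 3)
t=15: X=(3, 3, -4, 3), d=5 → -e3, X_16=(3, 3, -5, 3)
t=16: X=(3, 3, -5, 3), d=4 → +e3, X_17=(3, 3, -4, 3)
t=17: X=(3, 3, -4, 3), d=4 → +e3, X_18=(3, 3, -3, 3)


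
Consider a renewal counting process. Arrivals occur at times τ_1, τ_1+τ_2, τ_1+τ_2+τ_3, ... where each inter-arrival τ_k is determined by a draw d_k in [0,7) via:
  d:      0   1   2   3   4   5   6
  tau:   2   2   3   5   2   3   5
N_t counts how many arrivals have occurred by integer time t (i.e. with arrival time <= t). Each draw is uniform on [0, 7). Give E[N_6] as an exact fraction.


545/343

Inter-arrival values over d=0..6: [2, 2, 3, 5, 2, 3, 5]
Each d has probability 1/7, so the pmf of τ is: f(2) = 3/7, f(3) = 2/7, f(5) = 2/7
Renewal equation for m(n) = E[N_n]: condition on τ_1 = k (if k <= n, one arrival plus a fresh copy on the remaining n−k steps): m(n) = F(n) + Σ_{k<=n} f(k)·m(n−k), where F(n) = P(τ <= n) and m(0) = 0
m(1) = F(1) = 0
m(2) = F(2) = 3/7
m(3) = F(3) = 5/7
m(4) = F(4) + f(2)·m(2) = 5/7 + 3/7·3/7 = 44/49
m(5) = F(5) + f(2)·m(3) + f(3)·m(2) = 1 + 3/7·5/7 + 2/7·3/7 = 10/7
m(6) = F(6) + f(2)·m(4) + f(3)·m(3) = 1 + 3/7·44/49 + 2/7·5/7 = 545/343
E[N_6] = m(6) = 545/343


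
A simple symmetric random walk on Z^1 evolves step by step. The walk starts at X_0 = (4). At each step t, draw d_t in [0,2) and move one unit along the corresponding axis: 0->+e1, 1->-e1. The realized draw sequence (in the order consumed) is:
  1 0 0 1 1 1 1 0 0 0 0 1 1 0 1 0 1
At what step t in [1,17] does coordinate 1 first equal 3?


t=0: X=(4), d=1 → -e1, X_1=(3)
t=1: X=(3), d=0 → +e1, X_2=(4)
t=2: X=(4), d=0 → +e1, X_3=(5)
t=3: X=(5), d=1 → -e1, X_4=(4)
t=4: X=(4), d=1 → -e1, X_5=(3)
t=5: X=(3), d=1 → -e1, X_6=(2)
t=6: X=(2), d=1 → -e1, X_7=(1)
t=7: X=(1), d=0 → +e1, X_8=(2)
t=8: X=(2), d=0 → +e1, X_9=(3)
t=9: X=(3), d=0 → +e1, X_10=(4)
t=10: X=(4), d=0 → +e1, X_11=(5)
t=11: X=(5), d=1 → -e1, X_12=(4)
t=12: X=(4), d=1 → -e1, X_13=(3)
t=13: X=(3), d=0 → +e1, X_14=(4)
t=14: X=(4), d=1 → -e1, X_15=(3)
t=15: X=(3), d=0 → +e1, X_16=(4)
t=16: X=(4), d=1 → -e1, X_17=(3)

1


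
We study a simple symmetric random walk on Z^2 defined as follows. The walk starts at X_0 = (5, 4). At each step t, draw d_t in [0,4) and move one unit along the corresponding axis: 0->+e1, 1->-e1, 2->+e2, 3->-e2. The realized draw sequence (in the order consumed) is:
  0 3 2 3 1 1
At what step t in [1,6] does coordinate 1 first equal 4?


6

t=0: X=(5, 4), d=0 → +e1, X_1=(6, 4)
t=1: X=(6, 4), d=3 → -e2, X_2=(6, 3)
t=2: X=(6, 3), d=2 → +e2, X_3=(6, 4)
t=3: X=(6, 4), d=3 → -e2, X_4=(6, 3)
t=4: X=(6, 3), d=1 → -e1, X_5=(5, 3)
t=5: X=(5, 3), d=1 → -e1, X_6=(4, 3)


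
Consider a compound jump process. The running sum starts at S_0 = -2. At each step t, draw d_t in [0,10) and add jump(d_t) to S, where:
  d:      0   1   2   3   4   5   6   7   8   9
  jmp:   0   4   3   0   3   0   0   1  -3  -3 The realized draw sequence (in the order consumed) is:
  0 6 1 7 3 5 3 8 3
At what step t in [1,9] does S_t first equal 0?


8

t=0: S=-2, d=0, jump=0, S_1=-2
t=1: S=-2, d=6, jump=0, S_2=-2
t=2: S=-2, d=1, jump=4, S_3=2
t=3: S=2, d=7, jump=1, S_4=3
t=4: S=3, d=3, jump=0, S_5=3
t=5: S=3, d=5, jump=0, S_6=3
t=6: S=3, d=3, jump=0, S_7=3
t=7: S=3, d=8, jump=-3, S_8=0
t=8: S=0, d=3, jump=0, S_9=0


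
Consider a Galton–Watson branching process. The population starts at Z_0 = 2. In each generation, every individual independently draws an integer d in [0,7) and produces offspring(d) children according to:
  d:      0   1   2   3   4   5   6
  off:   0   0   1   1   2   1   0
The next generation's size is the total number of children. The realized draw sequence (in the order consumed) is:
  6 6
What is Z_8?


gen 0: Z_0=2, draws=[6, 6], offspring=[0, 0], Z_1=0
gen 1: Z_1=0, draws=[], offspring=[], Z_2=0
gen 2: Z_2=0, draws=[], offspring=[], Z_3=0
gen 3: Z_3=0, draws=[], offspring=[], Z_4=0
gen 4: Z_4=0, draws=[], offspring=[], Z_5=0
gen 5: Z_5=0, draws=[], offspring=[], Z_6=0
gen 6: Z_6=0, draws=[], offspring=[], Z_7=0
gen 7: Z_7=0, draws=[], offspring=[], Z_8=0

0


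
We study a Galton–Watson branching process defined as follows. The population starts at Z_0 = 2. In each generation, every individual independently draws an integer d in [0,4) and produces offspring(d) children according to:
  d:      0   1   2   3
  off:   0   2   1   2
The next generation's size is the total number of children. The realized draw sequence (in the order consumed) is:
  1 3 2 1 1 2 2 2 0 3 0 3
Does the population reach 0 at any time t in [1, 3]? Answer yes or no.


no

gen 0: Z_0=2, draws=[1, 3], offspring=[2, 2], Z_1=4
gen 1: Z_1=4, draws=[2, 1, 1, 2], offspring=[1, 2, 2, 1], Z_2=6
gen 2: Z_2=6, draws=[2, 2, 0, 3, 0, 3], offspring=[1, 1, 0, 2, 0, 2], Z_3=6


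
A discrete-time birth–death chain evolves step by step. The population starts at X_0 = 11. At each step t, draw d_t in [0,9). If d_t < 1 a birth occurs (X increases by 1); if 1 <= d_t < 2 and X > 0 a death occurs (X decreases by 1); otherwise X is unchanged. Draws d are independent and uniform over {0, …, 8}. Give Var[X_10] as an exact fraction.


X can drop by at most 1 per step and X_0 = 11 > T = 10, so X_t >= 11 − t >= 1 > 0 for every t <= 10: the floor at 0 (the 'and X > 0' condition) never binds. Hence X_10 = X_0 + Σ_{t<10} Y_t with i.i.d. increments Y_t = y(d_t) ∈ {+1, −1, 0}.
Outcome values over d=0..8: [1, -1, 0, 0, 0, 0, 0, 0, 0]
Σy = 0, Σy² = 2, M = 9
μ = 0/9 = 0,  σ² = 2/9 − (0)² = 2/9
Independent increments: Var[X_10] = 10·σ² = 10·(2/9) = 20/9

20/9


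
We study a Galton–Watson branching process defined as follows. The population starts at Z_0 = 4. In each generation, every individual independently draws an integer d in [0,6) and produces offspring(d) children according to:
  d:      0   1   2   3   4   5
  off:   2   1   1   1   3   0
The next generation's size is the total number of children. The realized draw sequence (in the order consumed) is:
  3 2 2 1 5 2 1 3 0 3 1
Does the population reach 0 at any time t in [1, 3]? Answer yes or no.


gen 0: Z_0=4, draws=[3, 2, 2, 1], offspring=[1, 1, 1, 1], Z_1=4
gen 1: Z_1=4, draws=[5, 2, 1, 3], offspring=[0, 1, 1, 1], Z_2=3
gen 2: Z_2=3, draws=[0, 3, 1], offspring=[2, 1, 1], Z_3=4

no


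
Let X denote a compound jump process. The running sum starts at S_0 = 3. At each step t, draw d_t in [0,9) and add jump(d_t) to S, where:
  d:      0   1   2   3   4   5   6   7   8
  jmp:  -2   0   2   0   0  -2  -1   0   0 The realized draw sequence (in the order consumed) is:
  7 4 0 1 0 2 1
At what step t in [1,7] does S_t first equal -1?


t=0: S=3, d=7, jump=0, S_1=3
t=1: S=3, d=4, jump=0, S_2=3
t=2: S=3, d=0, jump=-2, S_3=1
t=3: S=1, d=1, jump=0, S_4=1
t=4: S=1, d=0, jump=-2, S_5=-1
t=5: S=-1, d=2, jump=2, S_6=1
t=6: S=1, d=1, jump=0, S_7=1

5


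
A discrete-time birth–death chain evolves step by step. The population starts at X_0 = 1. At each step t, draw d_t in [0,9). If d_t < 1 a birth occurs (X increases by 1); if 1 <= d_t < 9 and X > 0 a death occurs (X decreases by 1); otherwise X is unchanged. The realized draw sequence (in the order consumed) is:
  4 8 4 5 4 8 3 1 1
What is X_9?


t=0: X=1, d=4 → death, X_1=0
t=1: X=0, d=8 → hold, X_2=0
t=2: X=0, d=4 → hold, X_3=0
t=3: X=0, d=5 → hold, X_4=0
t=4: X=0, d=4 → hold, X_5=0
t=5: X=0, d=8 → hold, X_6=0
t=6: X=0, d=3 → hold, X_7=0
t=7: X=0, d=1 → hold, X_8=0
t=8: X=0, d=1 → hold, X_9=0

0


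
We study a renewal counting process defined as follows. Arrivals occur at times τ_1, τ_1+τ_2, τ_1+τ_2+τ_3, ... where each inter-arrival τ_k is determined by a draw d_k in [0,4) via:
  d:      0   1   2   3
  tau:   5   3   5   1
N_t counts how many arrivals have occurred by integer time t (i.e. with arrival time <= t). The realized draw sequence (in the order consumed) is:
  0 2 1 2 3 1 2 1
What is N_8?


draw d_1=0: τ_1=5, arrival time A_1=5
draw d_2=2: τ_2=5, arrival time A_2=10
draw d_3=1: τ_3=3, arrival time A_3=13
draw d_4=2: τ_4=5, arrival time A_4=18
draw d_5=3: τ_5=1, arrival time A_5=19
draw d_6=1: τ_6=3, arrival time A_6=22
draw d_7=2: τ_7=5, arrival time A_7=27
draw d_8=1: τ_8=3, arrival time A_8=30
N_t over t=0..8: 0:0 1:0 2:0 3:0 4:0 5:1 6:1 7:1 8:1

1


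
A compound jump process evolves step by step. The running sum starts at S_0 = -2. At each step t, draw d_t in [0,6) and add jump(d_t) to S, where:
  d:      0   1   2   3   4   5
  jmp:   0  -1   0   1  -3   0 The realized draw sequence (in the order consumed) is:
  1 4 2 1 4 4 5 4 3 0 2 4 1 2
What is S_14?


t=0: S=-2, d=1, jump=-1, S_1=-3
t=1: S=-3, d=4, jump=-3, S_2=-6
t=2: S=-6, d=2, jump=0, S_3=-6
t=3: S=-6, d=1, jump=-1, S_4=-7
t=4: S=-7, d=4, jump=-3, S_5=-10
t=5: S=-10, d=4, jump=-3, S_6=-13
t=6: S=-13, d=5, jump=0, S_7=-13
t=7: S=-13, d=4, jump=-3, S_8=-16
t=8: S=-16, d=3, jump=1, S_9=-15
t=9: S=-15, d=0, jump=0, S_10=-15
t=10: S=-15, d=2, jump=0, S_11=-15
t=11: S=-15, d=4, jump=-3, S_12=-18
t=12: S=-18, d=1, jump=-1, S_13=-19
t=13: S=-19, d=2, jump=0, S_14=-19

-19


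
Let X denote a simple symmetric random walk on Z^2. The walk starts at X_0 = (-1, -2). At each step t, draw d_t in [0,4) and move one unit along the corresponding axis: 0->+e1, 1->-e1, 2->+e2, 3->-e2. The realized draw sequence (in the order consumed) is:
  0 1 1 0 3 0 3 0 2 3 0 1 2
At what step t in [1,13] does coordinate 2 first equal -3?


5

t=0: X=(-1, -2), d=0 → +e1, X_1=(0, -2)
t=1: X=(0, -2), d=1 → -e1, X_2=(-1, -2)
t=2: X=(-1, -2), d=1 → -e1, X_3=(-2, -2)
t=3: X=(-2, -2), d=0 → +e1, X_4=(-1, -2)
t=4: X=(-1, -2), d=3 → -e2, X_5=(-1, -3)
t=5: X=(-1, -3), d=0 → +e1, X_6=(0, -3)
t=6: X=(0, -3), d=3 → -e2, X_7=(0, -4)
t=7: X=(0, -4), d=0 → +e1, X_8=(1, -4)
t=8: X=(1, -4), d=2 → +e2, X_9=(1, -3)
t=9: X=(1, -3), d=3 → -e2, X_10=(1, -4)
t=10: X=(1, -4), d=0 → +e1, X_11=(2, -4)
t=11: X=(2, -4), d=1 → -e1, X_12=(1, -4)
t=12: X=(1, -4), d=2 → +e2, X_13=(1, -3)


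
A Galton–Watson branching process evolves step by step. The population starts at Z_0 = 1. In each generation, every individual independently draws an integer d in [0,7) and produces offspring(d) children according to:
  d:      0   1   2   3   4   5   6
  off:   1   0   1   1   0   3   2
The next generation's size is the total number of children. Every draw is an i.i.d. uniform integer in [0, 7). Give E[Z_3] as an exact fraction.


512/343

Outcome values over d=0..6: [1, 0, 1, 1, 0, 3, 2]
Σy = 8, Σy² = 16, M = 7
μ = 8/7 = 8/7,  σ² = 16/7 − (8/7)² = 48/49
E[Z_0] = 1
E[Z_1] = 8/7·E[Z_0] = 8/7
E[Z_2] = 8/7·E[Z_1] = 64/49
E[Z_3] = 8/7·E[Z_2] = 512/343


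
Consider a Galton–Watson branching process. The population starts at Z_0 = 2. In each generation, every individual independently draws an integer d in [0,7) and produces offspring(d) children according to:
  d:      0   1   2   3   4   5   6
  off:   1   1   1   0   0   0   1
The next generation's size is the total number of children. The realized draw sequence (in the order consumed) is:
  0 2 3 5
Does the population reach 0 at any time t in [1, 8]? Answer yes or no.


gen 0: Z_0=2, draws=[0, 2], offspring=[1, 1], Z_1=2
gen 1: Z_1=2, draws=[3, 5], offspring=[0, 0], Z_2=0
gen 2: Z_2=0, draws=[], offspring=[], Z_3=0
gen 3: Z_3=0, draws=[], offspring=[], Z_4=0
gen 4: Z_4=0, draws=[], offspring=[], Z_5=0
gen 5: Z_5=0, draws=[], offspring=[], Z_6=0
gen 6: Z_6=0, draws=[], offspring=[], Z_7=0
gen 7: Z_7=0, draws=[], offspring=[], Z_8=0

yes


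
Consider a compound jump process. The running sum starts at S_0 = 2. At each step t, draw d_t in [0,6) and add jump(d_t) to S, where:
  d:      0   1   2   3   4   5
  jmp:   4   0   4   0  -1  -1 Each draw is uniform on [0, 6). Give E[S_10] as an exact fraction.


Outcome values over d=0..5: [4, 0, 4, 0, -1, -1]
Σy = 6, Σy² = 34, M = 6
μ = 6/6 = 1,  σ² = 34/6 − (1)² = 14/3
E[S_10] = 2 + 10·(1) = 12

12


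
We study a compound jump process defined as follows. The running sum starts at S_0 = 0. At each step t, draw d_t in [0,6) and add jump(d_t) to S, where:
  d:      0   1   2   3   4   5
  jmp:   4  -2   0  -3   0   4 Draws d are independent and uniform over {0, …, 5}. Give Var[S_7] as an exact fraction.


203/4

Outcome values over d=0..5: [4, -2, 0, -3, 0, 4]
Σy = 3, Σy² = 45, M = 6
μ = 3/6 = 1/2,  σ² = 45/6 − (1/2)² = 29/4
Independent increments: Var[S_7] = 7·σ² = 7·(29/4) = 203/4


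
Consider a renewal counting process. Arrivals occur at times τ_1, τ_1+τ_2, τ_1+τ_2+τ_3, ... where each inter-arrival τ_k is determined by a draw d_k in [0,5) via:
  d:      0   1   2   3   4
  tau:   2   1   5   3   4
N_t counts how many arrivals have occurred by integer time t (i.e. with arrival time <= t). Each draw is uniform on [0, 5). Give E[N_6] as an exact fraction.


Inter-arrival values over d=0..4: [2, 1, 5, 3, 4]
Each d has probability 1/5, so the pmf of τ is: f(1) = 1/5, f(2) = 1/5, f(3) = 1/5, f(4) = 1/5, f(5) = 1/5
Renewal equation for m(n) = E[N_n]: condition on τ_1 = k (if k <= n, one arrival plus a fresh copy on the remaining n−k steps): m(n) = F(n) + Σ_{k<=n} f(k)·m(n−k), where F(n) = P(τ <= n) and m(0) = 0
m(1) = F(1) = 1/5
m(2) = F(2) + f(1)·m(1) = 2/5 + 1/5·1/5 = 11/25
m(3) = F(3) + f(1)·m(2) + f(2)·m(1) = 3/5 + 1/5·11/25 + 1/5·1/5 = 91/125
m(4) = F(4) + f(1)·m(3) + f(2)·m(2) + f(3)·m(1) = 4/5 + 1/5·91/125 + 1/5·11/25 + 1/5·1/5 = 671/625
m(5) = F(5) + f(1)·m(4) + f(2)·m(3) + f(3)·m(2) + f(4)·m(1) = 1 + 1/5·671/625 + 1/5·91/125 + 1/5·11/25 + 1/5·1/5 = 4651/3125
m(6) = F(6) + f(1)·m(5) + f(2)·m(4) + f(3)·m(3) + f(4)·m(2) + f(5)·m(1) = 1 + 1/5·4651/3125 + 1/5·671/625 + 1/5·91/125 + 1/5·11/25 + 1/5·1/5 = 27906/15625
E[N_6] = m(6) = 27906/15625

27906/15625
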